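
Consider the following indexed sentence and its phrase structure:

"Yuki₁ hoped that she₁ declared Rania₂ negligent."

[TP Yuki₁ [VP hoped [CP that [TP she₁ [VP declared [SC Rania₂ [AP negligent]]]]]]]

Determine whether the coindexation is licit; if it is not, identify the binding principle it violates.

grammatical

The two coindexed NPs are *Yuki₁* and *she₁*.
*she₁* is a pronoun; nothing c-commands it within its binding domain (the embedded TP.), so Principle B holds trivially.
*Yuki₁* is an R-expression; *she₁* does not c-command it, and no other NP shares its index, so Principle C is satisfied.
All principles are respected.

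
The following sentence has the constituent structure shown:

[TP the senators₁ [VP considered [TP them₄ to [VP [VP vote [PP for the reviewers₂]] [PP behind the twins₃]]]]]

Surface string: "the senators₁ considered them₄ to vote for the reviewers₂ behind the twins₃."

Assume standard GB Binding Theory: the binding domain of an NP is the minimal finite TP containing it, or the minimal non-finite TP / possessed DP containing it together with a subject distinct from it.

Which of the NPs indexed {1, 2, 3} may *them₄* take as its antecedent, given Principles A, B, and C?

*them* is a pronoun, so Principle B applies: it must be free in its binding domain.
Binding domain of *them₄*: the matrix TP, whose subject is the senators₁.
*the senators₁* c-commands the pronoun within its binding domain → coindexation would violate Principle B.
*the reviewers₂*: the pronoun c-commands this R-expression → coindexation would violate Principle C on *the reviewers₂*.
*the twins₃*: the pronoun c-commands this R-expression → coindexation would violate Principle C on *the twins₃*.

none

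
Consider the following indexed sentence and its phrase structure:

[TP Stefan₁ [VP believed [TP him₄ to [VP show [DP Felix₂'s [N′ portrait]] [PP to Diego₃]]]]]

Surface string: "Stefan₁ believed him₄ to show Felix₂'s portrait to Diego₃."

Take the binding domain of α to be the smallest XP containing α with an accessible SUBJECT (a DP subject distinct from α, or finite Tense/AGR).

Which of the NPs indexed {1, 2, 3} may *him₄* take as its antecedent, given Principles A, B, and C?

*him* is a pronoun, so Principle B applies: it must be free in its binding domain.
Binding domain of *him₄*: the matrix TP, whose subject is Stefan₁.
*Stefan₁* c-commands the pronoun within its binding domain → coindexation would violate Principle B.
*Felix₂*: the pronoun c-commands this R-expression → coindexation would violate Principle C on *Felix₂*.
*Diego₃*: the pronoun c-commands this R-expression → coindexation would violate Principle C on *Diego₃*.

none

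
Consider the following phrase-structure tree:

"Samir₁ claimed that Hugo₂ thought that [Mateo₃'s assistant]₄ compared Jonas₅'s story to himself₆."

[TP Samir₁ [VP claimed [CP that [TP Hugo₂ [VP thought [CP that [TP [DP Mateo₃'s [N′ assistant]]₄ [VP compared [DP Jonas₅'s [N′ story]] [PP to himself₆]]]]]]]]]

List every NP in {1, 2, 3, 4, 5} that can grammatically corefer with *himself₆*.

{4}

*himself* is an anaphor, so Principle A applies: it must be bound in its binding domain.
Binding domain of *himself₆*: the embedded TP, whose subject is [Mateo₃'s assistant]₄.
*Samir₁* c-commands the anaphor but is outside its binding domain → cannot satisfy Principle A.
*Hugo₂* c-commands the anaphor but is outside its binding domain → cannot satisfy Principle A.
*Mateo₃* does not c-command the anaphor → cannot bind it.
*[Mateo₃'s assistant]₄* c-commands the anaphor within its binding domain → licit binder.
*Jonas₅* does not c-command the anaphor → cannot bind it.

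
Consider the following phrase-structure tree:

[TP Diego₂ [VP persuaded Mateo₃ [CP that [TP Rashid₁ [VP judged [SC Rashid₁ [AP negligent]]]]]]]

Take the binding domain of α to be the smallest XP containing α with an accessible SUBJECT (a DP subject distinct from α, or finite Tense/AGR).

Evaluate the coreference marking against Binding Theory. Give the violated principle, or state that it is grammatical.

Principle C

The two coindexed NPs are *Rashid₁* (the lower occurrence) and *Rashid₁* (the higher occurrence).
*Rashid₁* (the lower occurrence) is an R-expression. Principle C requires it to be free everywhere.
*Rashid₁* (the higher occurrence) c-commands it and carries the same index.
The R-expression is bound → Principle C violation.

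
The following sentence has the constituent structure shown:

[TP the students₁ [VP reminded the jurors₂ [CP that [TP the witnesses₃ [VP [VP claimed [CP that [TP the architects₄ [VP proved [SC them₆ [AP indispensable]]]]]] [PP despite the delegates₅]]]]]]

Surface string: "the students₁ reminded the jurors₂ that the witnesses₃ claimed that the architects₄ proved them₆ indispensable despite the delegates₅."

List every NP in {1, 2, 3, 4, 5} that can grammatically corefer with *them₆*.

*them* is a pronoun, so Principle B applies: it must be free in its binding domain.
Binding domain of *them₆*: the embedded TP, whose subject is the architects₄.
*the students₁* c-commands the pronoun but from outside its binding domain, and is not c-commanded by it → coindexation permitted.
*the jurors₂* c-commands the pronoun but from outside its binding domain, and is not c-commanded by it → coindexation permitted.
*the witnesses₃* c-commands the pronoun but from outside its binding domain, and is not c-commanded by it → coindexation permitted.
*the architects₄* c-commands the pronoun within its binding domain → coindexation would violate Principle B.
*the delegates₅* and the pronoun do not c-command one another → neither Principle B nor Principle C is at stake; coindexation permitted.

{1, 2, 3, 5}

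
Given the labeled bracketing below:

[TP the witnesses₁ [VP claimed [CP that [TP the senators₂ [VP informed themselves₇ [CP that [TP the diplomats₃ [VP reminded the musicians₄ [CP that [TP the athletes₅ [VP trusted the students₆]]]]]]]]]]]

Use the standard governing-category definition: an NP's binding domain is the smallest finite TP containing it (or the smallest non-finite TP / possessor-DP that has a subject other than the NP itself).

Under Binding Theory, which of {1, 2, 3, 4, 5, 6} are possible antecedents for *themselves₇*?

{2}

*themselves* is an anaphor, so Principle A applies: it must be bound in its binding domain.
Binding domain of *themselves₇*: the embedded TP, whose subject is the senators₂.
*the witnesses₁* c-commands the anaphor but is outside its binding domain → cannot satisfy Principle A.
*the senators₂* c-commands the anaphor within its binding domain → licit binder.
*the diplomats₃* does not c-command the anaphor → cannot bind it.
*the musicians₄* does not c-command the anaphor → cannot bind it.
*the athletes₅* does not c-command the anaphor → cannot bind it.
*the students₆* does not c-command the anaphor → cannot bind it.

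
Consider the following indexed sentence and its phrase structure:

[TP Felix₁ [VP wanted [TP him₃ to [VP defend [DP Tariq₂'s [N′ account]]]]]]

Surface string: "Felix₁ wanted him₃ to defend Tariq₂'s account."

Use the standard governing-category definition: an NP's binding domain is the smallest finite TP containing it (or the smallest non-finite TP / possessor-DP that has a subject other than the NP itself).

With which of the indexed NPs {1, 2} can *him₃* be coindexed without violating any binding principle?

*him* is a pronoun, so Principle B applies: it must be free in its binding domain.
Binding domain of *him₃*: the matrix TP, whose subject is Felix₁.
*Felix₁* c-commands the pronoun within its binding domain → coindexation would violate Principle B.
*Tariq₂*: the pronoun c-commands this R-expression → coindexation would violate Principle C on *Tariq₂*.

none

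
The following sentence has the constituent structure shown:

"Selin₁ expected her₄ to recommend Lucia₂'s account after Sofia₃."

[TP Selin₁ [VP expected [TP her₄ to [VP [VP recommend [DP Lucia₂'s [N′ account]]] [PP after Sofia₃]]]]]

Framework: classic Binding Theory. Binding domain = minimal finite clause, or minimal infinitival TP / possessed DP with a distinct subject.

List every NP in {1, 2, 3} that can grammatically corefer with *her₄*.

none

*her* is a pronoun, so Principle B applies: it must be free in its binding domain.
Binding domain of *her₄*: the matrix TP, whose subject is Selin₁.
*Selin₁* c-commands the pronoun within its binding domain → coindexation would violate Principle B.
*Lucia₂*: the pronoun c-commands this R-expression → coindexation would violate Principle C on *Lucia₂*.
*Sofia₃*: the pronoun c-commands this R-expression → coindexation would violate Principle C on *Sofia₃*.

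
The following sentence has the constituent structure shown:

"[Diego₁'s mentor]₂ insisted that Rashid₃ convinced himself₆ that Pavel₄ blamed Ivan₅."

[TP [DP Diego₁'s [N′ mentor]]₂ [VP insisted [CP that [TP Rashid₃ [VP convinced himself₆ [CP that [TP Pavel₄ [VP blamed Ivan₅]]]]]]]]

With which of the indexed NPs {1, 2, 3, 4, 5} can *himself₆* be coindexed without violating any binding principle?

{3}

*himself* is an anaphor, so Principle A applies: it must be bound in its binding domain.
Binding domain of *himself₆*: the embedded TP, whose subject is Rashid₃.
*Diego₁* does not c-command the anaphor → cannot bind it.
*[Diego₁'s mentor]₂* c-commands the anaphor but is outside its binding domain → cannot satisfy Principle A.
*Rashid₃* c-commands the anaphor within its binding domain → licit binder.
*Pavel₄* does not c-command the anaphor → cannot bind it.
*Ivan₅* does not c-command the anaphor → cannot bind it.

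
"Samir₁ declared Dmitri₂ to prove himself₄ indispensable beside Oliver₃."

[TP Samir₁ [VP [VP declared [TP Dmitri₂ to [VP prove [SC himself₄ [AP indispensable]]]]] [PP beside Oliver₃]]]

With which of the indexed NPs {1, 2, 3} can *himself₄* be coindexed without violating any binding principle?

*himself* is an anaphor, so Principle A applies: it must be bound in its binding domain.
Binding domain of *himself₄*: the embedded TP, whose subject is Dmitri₂.
*Samir₁* c-commands the anaphor but is outside its binding domain → cannot satisfy Principle A.
*Dmitri₂* c-commands the anaphor within its binding domain → licit binder.
*Oliver₃* does not c-command the anaphor → cannot bind it.

{2}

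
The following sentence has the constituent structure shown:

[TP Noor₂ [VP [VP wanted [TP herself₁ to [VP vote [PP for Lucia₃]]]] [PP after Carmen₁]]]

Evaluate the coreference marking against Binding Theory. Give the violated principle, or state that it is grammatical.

The two coindexed NPs are *Carmen₁* and *herself₁*.
*herself₁* is an anaphor. Principle A requires it to be bound within its binding domain — the matrix TP, whose subject is Noor₂.
Within that domain it is c-commanded by *Noor₂*, which does not share its index.
*Carmen₁* does not c-command the anaphor at all.
The anaphor is unbound in its domain → Principle A violation.

Principle A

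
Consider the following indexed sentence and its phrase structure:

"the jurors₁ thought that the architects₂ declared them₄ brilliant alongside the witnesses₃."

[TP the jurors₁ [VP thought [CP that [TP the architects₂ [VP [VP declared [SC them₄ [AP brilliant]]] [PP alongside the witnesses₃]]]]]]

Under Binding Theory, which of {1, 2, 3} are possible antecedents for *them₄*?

{1, 3}

*them* is a pronoun, so Principle B applies: it must be free in its binding domain.
Binding domain of *them₄*: the embedded TP, whose subject is the architects₂.
*the jurors₁* c-commands the pronoun but from outside its binding domain, and is not c-commanded by it → coindexation permitted.
*the architects₂* c-commands the pronoun within its binding domain → coindexation would violate Principle B.
*the witnesses₃* and the pronoun do not c-command one another → neither Principle B nor Principle C is at stake; coindexation permitted.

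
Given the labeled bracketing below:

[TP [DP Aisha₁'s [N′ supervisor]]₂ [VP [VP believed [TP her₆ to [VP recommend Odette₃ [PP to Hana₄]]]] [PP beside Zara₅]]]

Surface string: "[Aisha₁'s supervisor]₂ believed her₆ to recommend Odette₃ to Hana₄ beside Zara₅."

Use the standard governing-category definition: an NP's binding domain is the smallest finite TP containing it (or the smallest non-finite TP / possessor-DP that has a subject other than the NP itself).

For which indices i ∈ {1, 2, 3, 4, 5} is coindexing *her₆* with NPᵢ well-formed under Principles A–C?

{1, 5}

*her* is a pronoun, so Principle B applies: it must be free in its binding domain.
Binding domain of *her₆*: the matrix TP, whose subject is [Aisha₁'s supervisor]₂.
*Aisha₁* and the pronoun do not c-command one another → neither Principle B nor Principle C is at stake; coindexation permitted.
*[Aisha₁'s supervisor]₂* c-commands the pronoun within its binding domain → coindexation would violate Principle B.
*Odette₃*: the pronoun c-commands this R-expression → coindexation would violate Principle C on *Odette₃*.
*Hana₄*: the pronoun c-commands this R-expression → coindexation would violate Principle C on *Hana₄*.
*Zara₅* and the pronoun do not c-command one another → neither Principle B nor Principle C is at stake; coindexation permitted.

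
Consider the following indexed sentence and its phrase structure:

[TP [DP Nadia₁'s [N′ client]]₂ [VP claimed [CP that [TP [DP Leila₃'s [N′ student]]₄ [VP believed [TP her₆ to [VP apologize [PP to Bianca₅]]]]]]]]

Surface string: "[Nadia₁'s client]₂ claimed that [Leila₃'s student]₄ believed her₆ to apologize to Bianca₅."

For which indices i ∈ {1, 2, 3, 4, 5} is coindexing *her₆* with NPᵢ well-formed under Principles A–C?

*her* is a pronoun, so Principle B applies: it must be free in its binding domain.
Binding domain of *her₆*: the embedded TP, whose subject is [Leila₃'s student]₄.
*Nadia₁* and the pronoun do not c-command one another → neither Principle B nor Principle C is at stake; coindexation permitted.
*[Nadia₁'s client]₂* c-commands the pronoun but from outside its binding domain, and is not c-commanded by it → coindexation permitted.
*Leila₃* and the pronoun do not c-command one another → neither Principle B nor Principle C is at stake; coindexation permitted.
*[Leila₃'s student]₄* c-commands the pronoun within its binding domain → coindexation would violate Principle B.
*Bianca₅*: the pronoun c-commands this R-expression → coindexation would violate Principle C on *Bianca₅*.

{1, 2, 3}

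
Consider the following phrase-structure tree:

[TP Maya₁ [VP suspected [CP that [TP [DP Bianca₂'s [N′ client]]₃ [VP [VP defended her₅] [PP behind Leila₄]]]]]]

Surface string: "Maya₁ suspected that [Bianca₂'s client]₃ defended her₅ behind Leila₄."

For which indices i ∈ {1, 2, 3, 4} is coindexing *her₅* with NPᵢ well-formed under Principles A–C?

{1, 2, 4}

*her* is a pronoun, so Principle B applies: it must be free in its binding domain.
Binding domain of *her₅*: the embedded TP, whose subject is [Bianca₂'s client]₃.
*Maya₁* c-commands the pronoun but from outside its binding domain, and is not c-commanded by it → coindexation permitted.
*Bianca₂* and the pronoun do not c-command one another → neither Principle B nor Principle C is at stake; coindexation permitted.
*[Bianca₂'s client]₃* c-commands the pronoun within its binding domain → coindexation would violate Principle B.
*Leila₄* and the pronoun do not c-command one another → neither Principle B nor Principle C is at stake; coindexation permitted.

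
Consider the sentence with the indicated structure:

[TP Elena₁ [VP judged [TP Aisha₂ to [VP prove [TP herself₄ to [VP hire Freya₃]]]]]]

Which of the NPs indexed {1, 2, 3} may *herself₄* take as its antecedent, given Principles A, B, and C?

{2}

*herself* is an anaphor, so Principle A applies: it must be bound in its binding domain.
Binding domain of *herself₄*: the embedded TP, whose subject is Aisha₂.
*Elena₁* c-commands the anaphor but is outside its binding domain → cannot satisfy Principle A.
*Aisha₂* c-commands the anaphor within its binding domain → licit binder.
*Freya₃* does not c-command the anaphor → cannot bind it.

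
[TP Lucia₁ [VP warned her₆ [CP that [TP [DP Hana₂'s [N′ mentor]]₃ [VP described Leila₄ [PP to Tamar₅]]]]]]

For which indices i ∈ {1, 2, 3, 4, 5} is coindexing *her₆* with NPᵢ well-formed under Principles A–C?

none

*her* is a pronoun, so Principle B applies: it must be free in its binding domain.
Binding domain of *her₆*: the matrix TP, whose subject is Lucia₁.
*Lucia₁* c-commands the pronoun within its binding domain → coindexation would violate Principle B.
*Hana₂*: the pronoun c-commands this R-expression → coindexation would violate Principle C on *Hana₂*.
*[Hana₂'s mentor]₃*: the pronoun c-commands this R-expression → coindexation would violate Principle C on *[Hana₂'s mentor]₃*.
*Leila₄*: the pronoun c-commands this R-expression → coindexation would violate Principle C on *Leila₄*.
*Tamar₅*: the pronoun c-commands this R-expression → coindexation would violate Principle C on *Tamar₅*.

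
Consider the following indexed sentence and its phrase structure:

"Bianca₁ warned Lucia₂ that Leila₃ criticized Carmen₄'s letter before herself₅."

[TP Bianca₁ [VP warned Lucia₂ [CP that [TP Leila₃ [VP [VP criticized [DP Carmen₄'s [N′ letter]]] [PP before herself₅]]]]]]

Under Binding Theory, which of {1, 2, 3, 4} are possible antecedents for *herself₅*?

*herself* is an anaphor, so Principle A applies: it must be bound in its binding domain.
Binding domain of *herself₅*: the embedded TP, whose subject is Leila₃.
*Bianca₁* c-commands the anaphor but is outside its binding domain → cannot satisfy Principle A.
*Lucia₂* c-commands the anaphor but is outside its binding domain → cannot satisfy Principle A.
*Leila₃* c-commands the anaphor within its binding domain → licit binder.
*Carmen₄* does not c-command the anaphor → cannot bind it.

{3}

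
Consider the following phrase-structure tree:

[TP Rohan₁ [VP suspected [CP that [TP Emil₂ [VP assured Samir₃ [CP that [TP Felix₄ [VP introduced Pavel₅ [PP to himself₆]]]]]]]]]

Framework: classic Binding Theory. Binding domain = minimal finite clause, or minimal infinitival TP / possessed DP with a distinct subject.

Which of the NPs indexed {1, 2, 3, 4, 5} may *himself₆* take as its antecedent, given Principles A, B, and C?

*himself* is an anaphor, so Principle A applies: it must be bound in its binding domain.
Binding domain of *himself₆*: the embedded TP, whose subject is Felix₄.
*Rohan₁* c-commands the anaphor but is outside its binding domain → cannot satisfy Principle A.
*Emil₂* c-commands the anaphor but is outside its binding domain → cannot satisfy Principle A.
*Samir₃* c-commands the anaphor but is outside its binding domain → cannot satisfy Principle A.
*Felix₄* c-commands the anaphor within its binding domain → licit binder.
*Pavel₅* c-commands the anaphor within its binding domain → licit binder.

{4, 5}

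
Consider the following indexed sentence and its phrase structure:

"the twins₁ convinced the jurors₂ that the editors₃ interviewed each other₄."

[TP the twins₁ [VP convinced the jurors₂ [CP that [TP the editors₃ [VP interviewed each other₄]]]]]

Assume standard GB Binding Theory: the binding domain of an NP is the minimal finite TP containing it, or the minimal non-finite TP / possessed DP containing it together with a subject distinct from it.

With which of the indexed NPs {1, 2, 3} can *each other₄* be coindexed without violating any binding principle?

{3}

*each other* is an anaphor, so Principle A applies: it must be bound in its binding domain.
Binding domain of *each other₄*: the embedded TP, whose subject is the editors₃.
*the twins₁* c-commands the anaphor but is outside its binding domain → cannot satisfy Principle A.
*the jurors₂* c-commands the anaphor but is outside its binding domain → cannot satisfy Principle A.
*the editors₃* c-commands the anaphor within its binding domain → licit binder.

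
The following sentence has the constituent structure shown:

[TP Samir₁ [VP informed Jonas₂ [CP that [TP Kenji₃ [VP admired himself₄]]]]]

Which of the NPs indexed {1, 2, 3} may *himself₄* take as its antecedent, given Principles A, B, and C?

*himself* is an anaphor, so Principle A applies: it must be bound in its binding domain.
Binding domain of *himself₄*: the embedded TP, whose subject is Kenji₃.
*Samir₁* c-commands the anaphor but is outside its binding domain → cannot satisfy Principle A.
*Jonas₂* c-commands the anaphor but is outside its binding domain → cannot satisfy Principle A.
*Kenji₃* c-commands the anaphor within its binding domain → licit binder.

{3}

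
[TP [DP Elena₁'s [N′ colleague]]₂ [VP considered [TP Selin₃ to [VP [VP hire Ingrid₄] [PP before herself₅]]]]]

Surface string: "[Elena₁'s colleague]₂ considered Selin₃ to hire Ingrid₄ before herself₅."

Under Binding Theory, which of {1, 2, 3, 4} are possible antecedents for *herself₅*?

*herself* is an anaphor, so Principle A applies: it must be bound in its binding domain.
Binding domain of *herself₅*: the embedded TP, whose subject is Selin₃.
*Elena₁* does not c-command the anaphor → cannot bind it.
*[Elena₁'s colleague]₂* c-commands the anaphor but is outside its binding domain → cannot satisfy Principle A.
*Selin₃* c-commands the anaphor within its binding domain → licit binder.
*Ingrid₄* does not c-command the anaphor → cannot bind it.

{3}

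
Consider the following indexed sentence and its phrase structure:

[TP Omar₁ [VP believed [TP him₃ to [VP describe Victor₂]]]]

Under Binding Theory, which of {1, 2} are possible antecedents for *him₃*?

*him* is a pronoun, so Principle B applies: it must be free in its binding domain.
Binding domain of *him₃*: the matrix TP, whose subject is Omar₁.
*Omar₁* c-commands the pronoun within its binding domain → coindexation would violate Principle B.
*Victor₂*: the pronoun c-commands this R-expression → coindexation would violate Principle C on *Victor₂*.

none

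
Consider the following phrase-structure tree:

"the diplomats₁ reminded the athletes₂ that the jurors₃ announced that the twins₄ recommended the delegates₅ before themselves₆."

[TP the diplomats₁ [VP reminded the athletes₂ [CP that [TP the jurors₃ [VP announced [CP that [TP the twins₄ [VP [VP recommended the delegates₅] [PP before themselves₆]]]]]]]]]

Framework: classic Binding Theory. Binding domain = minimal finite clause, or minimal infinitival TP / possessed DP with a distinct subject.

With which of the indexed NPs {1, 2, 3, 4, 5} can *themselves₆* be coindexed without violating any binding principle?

{4}

*themselves* is an anaphor, so Principle A applies: it must be bound in its binding domain.
Binding domain of *themselves₆*: the embedded TP, whose subject is the twins₄.
*the diplomats₁* c-commands the anaphor but is outside its binding domain → cannot satisfy Principle A.
*the athletes₂* c-commands the anaphor but is outside its binding domain → cannot satisfy Principle A.
*the jurors₃* c-commands the anaphor but is outside its binding domain → cannot satisfy Principle A.
*the twins₄* c-commands the anaphor within its binding domain → licit binder.
*the delegates₅* does not c-command the anaphor → cannot bind it.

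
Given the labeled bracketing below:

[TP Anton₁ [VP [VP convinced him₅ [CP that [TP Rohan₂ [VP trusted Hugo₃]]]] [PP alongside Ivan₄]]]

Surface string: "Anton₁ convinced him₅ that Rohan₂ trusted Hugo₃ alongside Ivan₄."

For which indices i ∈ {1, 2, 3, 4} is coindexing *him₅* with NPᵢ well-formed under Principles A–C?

*him* is a pronoun, so Principle B applies: it must be free in its binding domain.
Binding domain of *him₅*: the matrix TP, whose subject is Anton₁.
*Anton₁* c-commands the pronoun within its binding domain → coindexation would violate Principle B.
*Rohan₂*: the pronoun c-commands this R-expression → coindexation would violate Principle C on *Rohan₂*.
*Hugo₃*: the pronoun c-commands this R-expression → coindexation would violate Principle C on *Hugo₃*.
*Ivan₄* and the pronoun do not c-command one another → neither Principle B nor Principle C is at stake; coindexation permitted.

{4}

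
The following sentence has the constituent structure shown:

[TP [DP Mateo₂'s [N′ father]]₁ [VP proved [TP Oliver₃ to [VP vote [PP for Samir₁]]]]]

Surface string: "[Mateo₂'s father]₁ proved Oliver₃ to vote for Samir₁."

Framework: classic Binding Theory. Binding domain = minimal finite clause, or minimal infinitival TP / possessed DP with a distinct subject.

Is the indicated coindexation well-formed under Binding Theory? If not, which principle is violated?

The two coindexed NPs are *[Mateo₂'s father]₁* and *Samir₁*.
*Samir₁* is an R-expression. Principle C requires it to be free everywhere.
*[Mateo₂'s father]₁* c-commands it and carries the same index.
The R-expression is bound → Principle C violation.

Principle C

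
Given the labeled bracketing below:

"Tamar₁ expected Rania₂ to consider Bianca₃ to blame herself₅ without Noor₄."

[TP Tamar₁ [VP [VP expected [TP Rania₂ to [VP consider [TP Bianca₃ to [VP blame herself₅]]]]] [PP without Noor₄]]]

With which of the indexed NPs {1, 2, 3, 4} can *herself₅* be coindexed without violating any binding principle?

*herself* is an anaphor, so Principle A applies: it must be bound in its binding domain.
Binding domain of *herself₅*: the embedded TP, whose subject is Bianca₃.
*Tamar₁* c-commands the anaphor but is outside its binding domain → cannot satisfy Principle A.
*Rania₂* c-commands the anaphor but is outside its binding domain → cannot satisfy Principle A.
*Bianca₃* c-commands the anaphor within its binding domain → licit binder.
*Noor₄* does not c-command the anaphor → cannot bind it.

{3}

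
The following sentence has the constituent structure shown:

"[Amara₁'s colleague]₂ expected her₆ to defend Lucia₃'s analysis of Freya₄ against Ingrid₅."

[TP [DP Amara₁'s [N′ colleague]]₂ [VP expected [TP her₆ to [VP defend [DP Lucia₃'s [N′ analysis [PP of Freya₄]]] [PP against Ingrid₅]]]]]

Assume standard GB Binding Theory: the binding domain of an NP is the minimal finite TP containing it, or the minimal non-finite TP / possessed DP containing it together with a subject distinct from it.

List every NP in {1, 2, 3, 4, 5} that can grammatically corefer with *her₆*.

{1}

*her* is a pronoun, so Principle B applies: it must be free in its binding domain.
Binding domain of *her₆*: the matrix TP, whose subject is [Amara₁'s colleague]₂.
*Amara₁* and the pronoun do not c-command one another → neither Principle B nor Principle C is at stake; coindexation permitted.
*[Amara₁'s colleague]₂* c-commands the pronoun within its binding domain → coindexation would violate Principle B.
*Lucia₃*: the pronoun c-commands this R-expression → coindexation would violate Principle C on *Lucia₃*.
*Freya₄*: the pronoun c-commands this R-expression → coindexation would violate Principle C on *Freya₄*.
*Ingrid₅*: the pronoun c-commands this R-expression → coindexation would violate Principle C on *Ingrid₅*.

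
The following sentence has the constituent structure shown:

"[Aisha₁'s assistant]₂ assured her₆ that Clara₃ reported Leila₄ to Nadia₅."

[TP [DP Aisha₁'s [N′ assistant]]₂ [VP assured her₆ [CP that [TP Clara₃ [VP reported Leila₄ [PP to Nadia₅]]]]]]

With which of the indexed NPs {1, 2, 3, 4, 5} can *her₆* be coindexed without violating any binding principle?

*her* is a pronoun, so Principle B applies: it must be free in its binding domain.
Binding domain of *her₆*: the matrix TP, whose subject is [Aisha₁'s assistant]₂.
*Aisha₁* and the pronoun do not c-command one another → neither Principle B nor Principle C is at stake; coindexation permitted.
*[Aisha₁'s assistant]₂* c-commands the pronoun within its binding domain → coindexation would violate Principle B.
*Clara₃*: the pronoun c-commands this R-expression → coindexation would violate Principle C on *Clara₃*.
*Leila₄*: the pronoun c-commands this R-expression → coindexation would violate Principle C on *Leila₄*.
*Nadia₅*: the pronoun c-commands this R-expression → coindexation would violate Principle C on *Nadia₅*.

{1}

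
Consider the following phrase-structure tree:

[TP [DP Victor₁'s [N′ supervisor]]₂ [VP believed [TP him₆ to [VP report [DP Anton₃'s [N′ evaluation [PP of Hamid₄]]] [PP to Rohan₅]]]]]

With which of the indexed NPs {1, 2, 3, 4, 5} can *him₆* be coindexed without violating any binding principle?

{1}

*him* is a pronoun, so Principle B applies: it must be free in its binding domain.
Binding domain of *him₆*: the matrix TP, whose subject is [Victor₁'s supervisor]₂.
*Victor₁* and the pronoun do not c-command one another → neither Principle B nor Principle C is at stake; coindexation permitted.
*[Victor₁'s supervisor]₂* c-commands the pronoun within its binding domain → coindexation would violate Principle B.
*Anton₃*: the pronoun c-commands this R-expression → coindexation would violate Principle C on *Anton₃*.
*Hamid₄*: the pronoun c-commands this R-expression → coindexation would violate Principle C on *Hamid₄*.
*Rohan₅*: the pronoun c-commands this R-expression → coindexation would violate Principle C on *Rohan₅*.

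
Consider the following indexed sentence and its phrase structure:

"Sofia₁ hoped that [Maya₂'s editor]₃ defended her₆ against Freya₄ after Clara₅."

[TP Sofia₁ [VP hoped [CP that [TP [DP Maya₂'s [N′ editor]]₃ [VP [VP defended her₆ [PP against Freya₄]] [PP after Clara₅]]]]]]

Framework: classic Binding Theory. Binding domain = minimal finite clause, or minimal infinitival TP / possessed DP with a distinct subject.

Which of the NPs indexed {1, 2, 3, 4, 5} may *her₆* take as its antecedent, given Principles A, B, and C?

{1, 2, 5}

*her* is a pronoun, so Principle B applies: it must be free in its binding domain.
Binding domain of *her₆*: the embedded TP, whose subject is [Maya₂'s editor]₃.
*Sofia₁* c-commands the pronoun but from outside its binding domain, and is not c-commanded by it → coindexation permitted.
*Maya₂* and the pronoun do not c-command one another → neither Principle B nor Principle C is at stake; coindexation permitted.
*[Maya₂'s editor]₃* c-commands the pronoun within its binding domain → coindexation would violate Principle B.
*Freya₄*: the pronoun c-commands this R-expression → coindexation would violate Principle C on *Freya₄*.
*Clara₅* and the pronoun do not c-command one another → neither Principle B nor Principle C is at stake; coindexation permitted.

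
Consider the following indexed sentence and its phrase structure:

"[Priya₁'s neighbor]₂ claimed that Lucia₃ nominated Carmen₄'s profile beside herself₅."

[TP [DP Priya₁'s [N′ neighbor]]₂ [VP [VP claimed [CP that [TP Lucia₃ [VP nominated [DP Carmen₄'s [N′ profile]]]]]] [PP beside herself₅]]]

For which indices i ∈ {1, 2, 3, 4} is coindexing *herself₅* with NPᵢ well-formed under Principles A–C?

{2}

*herself* is an anaphor, so Principle A applies: it must be bound in its binding domain.
Binding domain of *herself₅*: the matrix TP, whose subject is [Priya₁'s neighbor]₂.
*Priya₁* does not c-command the anaphor → cannot bind it.
*[Priya₁'s neighbor]₂* c-commands the anaphor within its binding domain → licit binder.
*Lucia₃* does not c-command the anaphor → cannot bind it.
*Carmen₄* does not c-command the anaphor → cannot bind it.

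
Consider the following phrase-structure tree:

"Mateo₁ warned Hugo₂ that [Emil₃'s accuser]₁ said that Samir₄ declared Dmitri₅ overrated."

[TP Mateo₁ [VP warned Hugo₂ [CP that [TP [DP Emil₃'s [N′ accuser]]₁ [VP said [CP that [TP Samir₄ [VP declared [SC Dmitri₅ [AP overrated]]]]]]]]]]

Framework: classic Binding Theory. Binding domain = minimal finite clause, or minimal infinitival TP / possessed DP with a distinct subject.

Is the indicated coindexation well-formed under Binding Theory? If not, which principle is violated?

Principle C

The two coindexed NPs are *[Emil₃'s accuser]₁* and *Mateo₁*.
*[Emil₃'s accuser]₁* is an R-expression. Principle C requires it to be free everywhere.
*Mateo₁* c-commands it and carries the same index.
The R-expression is bound → Principle C violation.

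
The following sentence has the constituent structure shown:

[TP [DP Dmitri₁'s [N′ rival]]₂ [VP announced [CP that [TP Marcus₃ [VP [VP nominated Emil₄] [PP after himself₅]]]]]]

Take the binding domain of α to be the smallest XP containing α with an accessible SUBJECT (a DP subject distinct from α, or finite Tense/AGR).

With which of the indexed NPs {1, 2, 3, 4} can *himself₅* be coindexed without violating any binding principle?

{3}

*himself* is an anaphor, so Principle A applies: it must be bound in its binding domain.
Binding domain of *himself₅*: the embedded TP, whose subject is Marcus₃.
*Dmitri₁* does not c-command the anaphor → cannot bind it.
*[Dmitri₁'s rival]₂* c-commands the anaphor but is outside its binding domain → cannot satisfy Principle A.
*Marcus₃* c-commands the anaphor within its binding domain → licit binder.
*Emil₄* does not c-command the anaphor → cannot bind it.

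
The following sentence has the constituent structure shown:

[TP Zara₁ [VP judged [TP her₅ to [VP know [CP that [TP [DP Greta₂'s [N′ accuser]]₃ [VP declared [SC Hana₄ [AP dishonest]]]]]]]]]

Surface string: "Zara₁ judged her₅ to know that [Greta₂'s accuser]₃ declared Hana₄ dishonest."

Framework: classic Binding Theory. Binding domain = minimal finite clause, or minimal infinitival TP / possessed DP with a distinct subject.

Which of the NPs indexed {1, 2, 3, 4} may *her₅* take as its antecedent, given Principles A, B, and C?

*her* is a pronoun, so Principle B applies: it must be free in its binding domain.
Binding domain of *her₅*: the matrix TP, whose subject is Zara₁.
*Zara₁* c-commands the pronoun within its binding domain → coindexation would violate Principle B.
*Greta₂*: the pronoun c-commands this R-expression → coindexation would violate Principle C on *Greta₂*.
*[Greta₂'s accuser]₃*: the pronoun c-commands this R-expression → coindexation would violate Principle C on *[Greta₂'s accuser]₃*.
*Hana₄*: the pronoun c-commands this R-expression → coindexation would violate Principle C on *Hana₄*.

none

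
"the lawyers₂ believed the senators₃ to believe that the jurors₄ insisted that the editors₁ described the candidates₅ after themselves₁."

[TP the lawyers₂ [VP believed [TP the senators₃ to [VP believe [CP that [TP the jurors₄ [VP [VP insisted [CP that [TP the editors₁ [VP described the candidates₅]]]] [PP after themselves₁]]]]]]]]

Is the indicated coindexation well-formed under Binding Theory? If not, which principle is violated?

The two coindexed NPs are *the editors₁* and *themselves₁*.
*themselves₁* is an anaphor. Principle A requires it to be bound within its binding domain — the embedded TP, whose subject is the jurors₄.
Within that domain it is c-commanded by *the jurors₄*, which does not share its index.
*the editors₁* does not c-command the anaphor at all.
The anaphor is unbound in its domain → Principle A violation.

Principle A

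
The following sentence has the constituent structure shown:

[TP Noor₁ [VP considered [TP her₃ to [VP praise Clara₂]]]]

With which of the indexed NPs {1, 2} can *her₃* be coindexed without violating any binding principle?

*her* is a pronoun, so Principle B applies: it must be free in its binding domain.
Binding domain of *her₃*: the matrix TP, whose subject is Noor₁.
*Noor₁* c-commands the pronoun within its binding domain → coindexation would violate Principle B.
*Clara₂*: the pronoun c-commands this R-expression → coindexation would violate Principle C on *Clara₂*.

none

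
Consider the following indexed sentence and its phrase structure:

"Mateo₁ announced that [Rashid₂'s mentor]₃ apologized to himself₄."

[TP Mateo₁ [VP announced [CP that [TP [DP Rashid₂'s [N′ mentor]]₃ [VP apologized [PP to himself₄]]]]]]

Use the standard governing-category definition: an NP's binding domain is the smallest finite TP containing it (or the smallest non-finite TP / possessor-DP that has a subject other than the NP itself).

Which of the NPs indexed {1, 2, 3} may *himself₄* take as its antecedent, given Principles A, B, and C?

*himself* is an anaphor, so Principle A applies: it must be bound in its binding domain.
Binding domain of *himself₄*: the embedded TP, whose subject is [Rashid₂'s mentor]₃.
*Mateo₁* c-commands the anaphor but is outside its binding domain → cannot satisfy Principle A.
*Rashid₂* does not c-command the anaphor → cannot bind it.
*[Rashid₂'s mentor]₃* c-commands the anaphor within its binding domain → licit binder.

{3}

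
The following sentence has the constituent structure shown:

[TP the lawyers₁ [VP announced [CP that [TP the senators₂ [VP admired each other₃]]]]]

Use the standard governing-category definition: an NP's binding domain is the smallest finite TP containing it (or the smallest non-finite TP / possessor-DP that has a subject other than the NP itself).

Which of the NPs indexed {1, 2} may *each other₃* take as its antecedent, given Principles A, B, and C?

*each other* is an anaphor, so Principle A applies: it must be bound in its binding domain.
Binding domain of *each other₃*: the embedded TP, whose subject is the senators₂.
*the lawyers₁* c-commands the anaphor but is outside its binding domain → cannot satisfy Principle A.
*the senators₂* c-commands the anaphor within its binding domain → licit binder.

{2}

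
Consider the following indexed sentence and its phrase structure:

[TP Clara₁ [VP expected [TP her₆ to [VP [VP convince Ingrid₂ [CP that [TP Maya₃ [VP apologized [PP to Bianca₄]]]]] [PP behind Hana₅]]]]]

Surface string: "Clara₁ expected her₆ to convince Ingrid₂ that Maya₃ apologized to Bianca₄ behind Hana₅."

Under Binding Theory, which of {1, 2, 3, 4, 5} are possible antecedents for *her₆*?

*her* is a pronoun, so Principle B applies: it must be free in its binding domain.
Binding domain of *her₆*: the matrix TP, whose subject is Clara₁.
*Clara₁* c-commands the pronoun within its binding domain → coindexation would violate Principle B.
*Ingrid₂*: the pronoun c-commands this R-expression → coindexation would violate Principle C on *Ingrid₂*.
*Maya₃*: the pronoun c-commands this R-expression → coindexation would violate Principle C on *Maya₃*.
*Bianca₄*: the pronoun c-commands this R-expression → coindexation would violate Principle C on *Bianca₄*.
*Hana₅*: the pronoun c-commands this R-expression → coindexation would violate Principle C on *Hana₅*.

none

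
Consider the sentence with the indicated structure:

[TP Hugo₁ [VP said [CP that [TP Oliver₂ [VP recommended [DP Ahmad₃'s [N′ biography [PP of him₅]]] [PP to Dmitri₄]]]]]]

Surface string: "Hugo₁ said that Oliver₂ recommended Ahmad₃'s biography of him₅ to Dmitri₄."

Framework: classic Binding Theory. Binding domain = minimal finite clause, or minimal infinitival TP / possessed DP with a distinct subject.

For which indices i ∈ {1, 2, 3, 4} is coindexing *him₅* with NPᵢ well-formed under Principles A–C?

*him* is a pronoun, so Principle B applies: it must be free in its binding domain.
Binding domain of *him₅*: the possessed DP, whose subject is Ahmad₃.
*Hugo₁* c-commands the pronoun but from outside its binding domain, and is not c-commanded by it → coindexation permitted.
*Oliver₂* c-commands the pronoun but from outside its binding domain, and is not c-commanded by it → coindexation permitted.
*Ahmad₃* c-commands the pronoun within its binding domain → coindexation would violate Principle B.
*Dmitri₄* and the pronoun do not c-command one another → neither Principle B nor Principle C is at stake; coindexation permitted.

{1, 2, 4}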